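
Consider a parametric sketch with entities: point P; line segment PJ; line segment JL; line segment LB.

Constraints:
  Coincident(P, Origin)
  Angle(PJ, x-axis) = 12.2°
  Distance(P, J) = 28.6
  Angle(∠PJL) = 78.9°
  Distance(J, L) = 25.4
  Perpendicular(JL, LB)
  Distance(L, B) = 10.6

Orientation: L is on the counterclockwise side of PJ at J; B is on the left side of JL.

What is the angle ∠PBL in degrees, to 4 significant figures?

131.3°

P is at the origin; PJ runs at 12.2° with length 28.6, so J = 28.6·(cos 12.2°, sin 12.2°) = (27.95, 6.044). ∠PJL = 78.9°, so JL runs at 12.2° + (180° − 78.9°) = 113.3° from the x-axis; with |JL| = 25.4, L = J + 25.4·(cos 113.3°, sin 113.3°) = (17.91, 29.37). The perpendicularity gives LB at right angles to JL; with |LB| = 10.6 on the left of JL, B = L + 10.6·(-0.9184, -0.3955) = (8.172, 25.18). Then cos ∠PBL = BP·BL / (|BP||BL|), giving 131.3°.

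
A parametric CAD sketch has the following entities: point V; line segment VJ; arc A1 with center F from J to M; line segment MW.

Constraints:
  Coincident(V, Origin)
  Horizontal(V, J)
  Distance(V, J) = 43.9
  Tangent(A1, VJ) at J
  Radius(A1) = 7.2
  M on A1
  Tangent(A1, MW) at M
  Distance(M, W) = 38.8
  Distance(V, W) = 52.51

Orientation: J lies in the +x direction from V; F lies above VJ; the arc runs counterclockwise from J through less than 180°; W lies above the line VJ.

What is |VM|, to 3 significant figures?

51.2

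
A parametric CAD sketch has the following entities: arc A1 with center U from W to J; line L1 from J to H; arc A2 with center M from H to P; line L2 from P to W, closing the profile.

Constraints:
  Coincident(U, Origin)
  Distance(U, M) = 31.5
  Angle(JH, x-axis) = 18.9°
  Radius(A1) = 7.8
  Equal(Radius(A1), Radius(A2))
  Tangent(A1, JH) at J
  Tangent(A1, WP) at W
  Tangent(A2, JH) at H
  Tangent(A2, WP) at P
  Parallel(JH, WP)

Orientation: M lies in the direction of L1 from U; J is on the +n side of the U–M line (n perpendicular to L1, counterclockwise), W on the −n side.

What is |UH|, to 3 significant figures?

32.5

The slot axis is L1's direction at 18.9°, so u = (cos 18.9°, sin 18.9°) = (0.946, 0.324) and n = (−sin 18.9°, cos 18.9°) = (-0.324, 0.946). U is at the origin and M lies 31.5 along u from U, so M = 31.5·u = (29.8, 10.2). Tangency of A1 to both parallel lines with radius 7.8 puts J and W at U ± 7.8·n: J = (-2.53, 7.38), W = (2.53, -7.38). Equal radii place H and P the same way about M: H = M + 7.8·n = (27.3, 17.6), P = M − 7.8·n = (32.3, 2.82). Then |UH| = |H − U| = 32.5.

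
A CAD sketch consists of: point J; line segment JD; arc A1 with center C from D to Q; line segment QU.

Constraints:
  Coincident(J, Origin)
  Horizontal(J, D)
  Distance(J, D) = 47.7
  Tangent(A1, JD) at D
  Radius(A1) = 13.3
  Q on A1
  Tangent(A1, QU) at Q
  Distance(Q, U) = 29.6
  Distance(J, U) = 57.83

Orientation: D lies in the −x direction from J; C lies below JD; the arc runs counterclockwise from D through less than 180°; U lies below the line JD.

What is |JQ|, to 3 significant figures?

61.7

J is at the origin; JD is horizontal with |JD| = 47.7 and D on the −x side, so D = (-47.7, 0.00). The tangent condition forces CD to be normal to JD, so C = D + (0, -13.3) = (-47.7, -13.3). Since CQ ⟂ QU (tangency), |CU| = √(13.3² + 29.6²) = 32.5 regardless of where Q sits on A1. So U lies on both circle(J, 57.83) and circle(C, 32.5); the below-JD intersection is U = (-37.4, -44.1). Q is the foot of the tangent from U: Q = (-57.5, -22.3).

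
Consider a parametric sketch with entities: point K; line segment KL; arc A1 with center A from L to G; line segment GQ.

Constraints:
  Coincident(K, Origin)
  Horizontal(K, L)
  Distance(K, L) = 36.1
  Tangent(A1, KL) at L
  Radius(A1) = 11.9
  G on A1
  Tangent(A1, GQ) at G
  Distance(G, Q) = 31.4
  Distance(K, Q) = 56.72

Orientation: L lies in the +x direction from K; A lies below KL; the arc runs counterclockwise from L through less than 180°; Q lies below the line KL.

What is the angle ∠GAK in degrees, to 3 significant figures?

35.4°

Checks: |AG| = 11.90 ✓; ∠(AG, GQ) = 90.00° ✓; |GQ| = 31.40 ✓; |KQ| = 56.72 ✓.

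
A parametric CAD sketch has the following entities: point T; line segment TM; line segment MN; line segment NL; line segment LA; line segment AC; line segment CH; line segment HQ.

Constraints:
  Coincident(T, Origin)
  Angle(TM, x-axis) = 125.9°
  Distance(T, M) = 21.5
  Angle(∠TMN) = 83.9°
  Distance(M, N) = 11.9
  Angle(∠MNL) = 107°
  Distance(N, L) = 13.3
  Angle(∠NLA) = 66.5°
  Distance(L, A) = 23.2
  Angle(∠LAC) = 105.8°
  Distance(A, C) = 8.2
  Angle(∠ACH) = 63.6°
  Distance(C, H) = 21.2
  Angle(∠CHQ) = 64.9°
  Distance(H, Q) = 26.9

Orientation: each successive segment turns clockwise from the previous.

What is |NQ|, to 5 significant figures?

33.582

∠ACH = 63.6° gives CH at 12.700° from the x-axis; with |CH| = 21.2, H = (1.6165, 16.073). ∠CHQ = 64.9° gives HQ at -102.40° from the x-axis; with |HQ| = 26.9, Q = (-4.1599, -10.199). Then |NQ| = |Q − N| = 33.582.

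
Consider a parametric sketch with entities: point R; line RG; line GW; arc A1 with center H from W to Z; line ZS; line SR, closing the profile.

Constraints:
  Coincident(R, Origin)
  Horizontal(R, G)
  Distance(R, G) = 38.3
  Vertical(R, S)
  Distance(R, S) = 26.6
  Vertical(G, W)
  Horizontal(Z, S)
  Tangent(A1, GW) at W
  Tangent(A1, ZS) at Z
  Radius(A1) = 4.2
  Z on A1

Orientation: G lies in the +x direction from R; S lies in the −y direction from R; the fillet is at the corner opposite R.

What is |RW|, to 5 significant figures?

44.369

R is at the origin; R and G share the same y with |RG| = 38.3 and G on the +x side, so G = (38.300, 0.0000). RS is vertical with |RS| = 26.6 and S on the −y side, so S = (0.0000, -26.600). The virtual corner opposite R is at (38.300, -26.600). Tangency of A1 to GW means the radius HW is perpendicular to GW and tangency of A1 to ZS means the radius HZ is perpendicular to ZS, with radius 4.2, so the center H sits 4.2 in from both sides at H = (34.100, -22.400). That places the tangent points at W = (38.300, -22.400) on GW and Z = (34.100, -26.600) on ZS. Then |RW| = |W − R| = 44.369.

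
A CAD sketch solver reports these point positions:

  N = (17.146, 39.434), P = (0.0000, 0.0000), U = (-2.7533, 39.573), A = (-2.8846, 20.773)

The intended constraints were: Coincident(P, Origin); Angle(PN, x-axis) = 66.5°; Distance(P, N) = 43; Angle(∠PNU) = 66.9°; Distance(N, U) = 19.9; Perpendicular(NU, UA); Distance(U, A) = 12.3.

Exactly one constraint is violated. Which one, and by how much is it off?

Distance(U, A) = 12.3 — off by 6.50.

P = (0.00, 0.00) ✓; PN at 66.50° ✓; |PN| = 43.00 ✓; ∠PNU = 66.90° ✓; |NU| = 19.90 ✓; ∠(NU, UA) = 90.00° ✓; |UA| = 18.80 ✗.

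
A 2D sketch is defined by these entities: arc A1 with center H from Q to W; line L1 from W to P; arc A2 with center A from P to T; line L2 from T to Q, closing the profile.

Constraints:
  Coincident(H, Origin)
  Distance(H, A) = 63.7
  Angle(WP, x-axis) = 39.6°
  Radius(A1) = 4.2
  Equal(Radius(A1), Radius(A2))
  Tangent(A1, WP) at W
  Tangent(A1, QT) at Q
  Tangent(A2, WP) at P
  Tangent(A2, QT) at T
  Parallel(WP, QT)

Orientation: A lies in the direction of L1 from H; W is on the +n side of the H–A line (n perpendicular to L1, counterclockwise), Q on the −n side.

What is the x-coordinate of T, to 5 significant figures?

51.759

Tangency of A1 to both parallel lines with radius 4.2 puts W and Q at H ± 4.2·n: W = (-2.6772, 3.2362), Q = (2.6772, -3.2362). Equal radii place P and T the same way about A: P = A + 4.2·n = (46.405, 43.840), T = A − 4.2·n = (51.759, 37.368). So T.x = 51.759.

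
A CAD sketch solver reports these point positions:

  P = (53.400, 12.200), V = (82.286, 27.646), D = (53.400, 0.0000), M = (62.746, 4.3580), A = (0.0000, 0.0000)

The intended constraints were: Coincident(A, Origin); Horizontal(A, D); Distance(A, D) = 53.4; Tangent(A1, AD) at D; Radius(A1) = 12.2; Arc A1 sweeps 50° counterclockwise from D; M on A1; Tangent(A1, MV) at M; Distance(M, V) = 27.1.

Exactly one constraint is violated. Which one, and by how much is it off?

Distance(M, V) = 27.1 — off by 3.30.

A = (0.00, 0.00) ✓; A.y = 0.00, D.y = 0.00 ✓; |AD| = 53.40 ✓; ∠(PD, DA) = 90.00° ✓; |PD| = 12.20 ✓; bearing(P→M) − bearing(P→D) = 50.00° ✓; |PM| = 12.20 ✓; ∠(PM, MV) = 90.00° ✓; |MV| = 30.40 ✗.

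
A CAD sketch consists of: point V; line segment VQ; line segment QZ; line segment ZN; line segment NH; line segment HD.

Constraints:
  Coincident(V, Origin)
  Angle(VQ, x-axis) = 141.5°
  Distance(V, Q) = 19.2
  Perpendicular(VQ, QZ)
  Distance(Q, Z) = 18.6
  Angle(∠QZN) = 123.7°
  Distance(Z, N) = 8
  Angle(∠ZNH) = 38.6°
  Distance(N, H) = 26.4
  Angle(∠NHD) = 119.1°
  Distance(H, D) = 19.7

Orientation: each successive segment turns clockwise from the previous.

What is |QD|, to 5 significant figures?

21.536

V is at the origin; VQ runs at 141.5° with length 19.2, so Q = (-15.026, 11.952). VQ ⟂ QZ, so QZ runs at 51.500°; with |QZ| = 18.6, Z = (-3.4473, 26.509). ∠QZN = 123.7° gives ZN at -4.8000° from the x-axis; with |ZN| = 8.0, N = (4.5246, 25.839). ∠ZNH = 38.6° gives NH at -146.20° from the x-axis; with |NH| = 26.4, H = (-17.413, 11.153). ∠NHD = 119.1° gives HD at 152.90° from the x-axis; with |HD| = 19.7, D = (-34.951, 20.127). Then |QD| = |D − Q| = 21.536.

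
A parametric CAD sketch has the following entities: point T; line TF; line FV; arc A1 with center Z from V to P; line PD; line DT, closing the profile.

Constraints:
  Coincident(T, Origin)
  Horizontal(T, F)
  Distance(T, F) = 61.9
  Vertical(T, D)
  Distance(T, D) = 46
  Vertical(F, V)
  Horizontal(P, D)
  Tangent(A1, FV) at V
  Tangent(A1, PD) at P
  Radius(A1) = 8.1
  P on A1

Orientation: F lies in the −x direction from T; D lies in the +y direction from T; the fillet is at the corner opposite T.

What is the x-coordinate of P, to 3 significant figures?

-53.8

The virtual corner opposite T is at (-61.9, 46.0). Tangency of A1 to FV means the radius ZV is perpendicular to FV and tangency of A1 to PD means the radius ZP is perpendicular to PD, with radius 8.1, so the center Z sits 8.1 in from both sides at Z = (-53.8, 37.9). That places the tangent points at V = (-61.9, 37.9) on FV and P = (-53.8, 46.0) on PD. So P.x = -53.8.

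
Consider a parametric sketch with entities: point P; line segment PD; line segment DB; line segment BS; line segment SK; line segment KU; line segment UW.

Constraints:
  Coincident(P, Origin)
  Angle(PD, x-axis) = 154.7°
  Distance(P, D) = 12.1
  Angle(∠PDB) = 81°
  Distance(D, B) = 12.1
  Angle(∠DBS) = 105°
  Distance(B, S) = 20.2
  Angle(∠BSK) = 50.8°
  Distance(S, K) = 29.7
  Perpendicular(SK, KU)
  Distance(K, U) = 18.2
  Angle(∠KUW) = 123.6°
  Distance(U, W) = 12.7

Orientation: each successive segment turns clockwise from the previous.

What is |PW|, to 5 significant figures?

24.736

P is at the origin; PD runs at 154.7° with length 12.1, so D = (-10.939, 5.1710). ∠PDB = 81.0° gives DB at 55.700° from the x-axis; with |DB| = 12.1, B = (-4.1207, 15.167). ∠DBS = 105.0° gives BS at -19.300° from the x-axis; with |BS| = 20.2, S = (14.944, 8.4904). ∠BSK = 50.8° gives SK at -148.50° from the x-axis; with |SK| = 29.7, K = (-10.379, -7.0278). SK ⟂ KU, so KU runs at 121.50°; with |KU| = 18.2, U = (-19.889, 8.4903). ∠KUW = 123.6° gives UW at 65.100° from the x-axis; with |UW| = 12.7, W = (-14.542, 20.010). Then |PW| = |W − P| = 24.736.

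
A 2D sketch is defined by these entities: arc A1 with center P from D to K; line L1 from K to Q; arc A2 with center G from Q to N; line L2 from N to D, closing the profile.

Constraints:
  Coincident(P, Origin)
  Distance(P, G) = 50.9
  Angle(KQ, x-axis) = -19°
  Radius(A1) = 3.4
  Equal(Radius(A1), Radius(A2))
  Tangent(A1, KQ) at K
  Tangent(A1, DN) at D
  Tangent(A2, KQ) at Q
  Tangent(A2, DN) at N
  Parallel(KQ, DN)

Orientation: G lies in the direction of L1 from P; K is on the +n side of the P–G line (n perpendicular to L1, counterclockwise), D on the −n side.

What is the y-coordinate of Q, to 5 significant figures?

-13.357

The slot axis is L1's direction at -19.0°, so u = (cos -19.0°, sin -19.0°) = (0.94552, -0.32557) and n = (−sin -19.0°, cos -19.0°) = (0.32557, 0.94552). P is at the origin and G lies 50.9 along u from P, so G = 50.9·u = (48.127, -16.571). Tangency of A1 to both parallel lines with radius 3.4 puts K and D at P ± 3.4·n: K = (1.1069, 3.2148), D = (-1.1069, -3.2148). Equal radii place Q and N the same way about G: Q = G + 3.4·n = (49.234, -13.357), N = G − 3.4·n = (47.020, -19.786). So Q.y = -13.357.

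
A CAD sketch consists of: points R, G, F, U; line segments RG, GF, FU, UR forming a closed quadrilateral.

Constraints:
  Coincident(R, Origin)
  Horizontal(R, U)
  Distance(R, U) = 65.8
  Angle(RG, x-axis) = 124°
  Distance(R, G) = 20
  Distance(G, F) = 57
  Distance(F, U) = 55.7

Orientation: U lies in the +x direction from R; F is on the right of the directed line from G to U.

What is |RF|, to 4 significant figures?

37.01

Checks: |GF| = 57.00 ✓; |FU| = 55.70 ✓.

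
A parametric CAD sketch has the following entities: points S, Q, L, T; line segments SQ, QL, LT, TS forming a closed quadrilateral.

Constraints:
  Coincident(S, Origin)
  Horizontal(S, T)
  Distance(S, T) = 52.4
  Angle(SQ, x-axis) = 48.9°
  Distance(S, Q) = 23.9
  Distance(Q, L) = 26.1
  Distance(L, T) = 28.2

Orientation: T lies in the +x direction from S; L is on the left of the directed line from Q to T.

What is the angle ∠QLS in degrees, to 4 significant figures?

15.23°

S is at the origin; ST is horizontal with |ST| = 52.4 and T in +x, so T = (52.4, 0). SQ runs at 48.9° with |SQ| = 23.9, so Q = (15.71, 18.01). L is determined by |QL| = 26.1 and |LT| = 28.2 together: it lies at the intersection of circle(Q, 26.1) and circle(T, 28.2). With |QT| = 40.87, the foot of the radical line on QT is 19.04 from Q and the perpendicular offset is √(26.1² − 19.04²) = 17.85. Taking the left-of-QT solution: L = (40.67, 25.64).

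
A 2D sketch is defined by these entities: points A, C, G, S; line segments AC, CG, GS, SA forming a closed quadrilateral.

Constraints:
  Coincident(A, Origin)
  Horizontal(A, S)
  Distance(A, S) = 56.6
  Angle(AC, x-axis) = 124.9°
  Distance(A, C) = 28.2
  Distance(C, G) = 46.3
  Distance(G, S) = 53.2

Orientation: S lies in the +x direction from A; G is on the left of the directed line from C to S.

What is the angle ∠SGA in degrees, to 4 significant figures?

66.29°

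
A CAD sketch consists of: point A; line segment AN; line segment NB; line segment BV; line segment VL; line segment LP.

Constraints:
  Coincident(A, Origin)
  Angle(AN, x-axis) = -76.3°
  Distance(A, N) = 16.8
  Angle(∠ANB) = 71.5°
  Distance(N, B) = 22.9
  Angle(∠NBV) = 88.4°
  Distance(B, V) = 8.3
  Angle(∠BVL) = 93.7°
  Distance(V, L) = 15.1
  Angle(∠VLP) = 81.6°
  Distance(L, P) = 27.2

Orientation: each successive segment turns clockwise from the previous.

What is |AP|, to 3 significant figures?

34.5

A is at the origin; AN runs at -76.3° with length 16.8, so N = (3.98, -16.3). ∠ANB = 71.5° gives NB at 175° from the x-axis; with |NB| = 22.9, B = (-18.8, -14.4). ∠NBV = 88.4° gives BV at 83.6° from the x-axis; with |BV| = 8.3, V = (-17.9, -6.16). ∠BVL = 93.7° gives VL at -2.70° from the x-axis; with |VL| = 15.1, L = (-2.83, -6.87). ∠VLP = 81.6° gives LP at -101° from the x-axis; with |LP| = 27.2, P = (-8.07, -33.6). Then |AP| = |P − A| = 34.5.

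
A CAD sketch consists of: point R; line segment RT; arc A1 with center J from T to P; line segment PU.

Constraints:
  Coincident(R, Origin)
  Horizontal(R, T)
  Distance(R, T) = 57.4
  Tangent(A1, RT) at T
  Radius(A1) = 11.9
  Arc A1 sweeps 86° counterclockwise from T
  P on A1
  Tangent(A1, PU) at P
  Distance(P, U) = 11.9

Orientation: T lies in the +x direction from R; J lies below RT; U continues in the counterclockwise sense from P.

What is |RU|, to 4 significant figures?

50.24

On A1, T sits at bearing 90° from J; an 86° counterclockwise sweep puts P at bearing 176°, so P = J + 11.9·(cos 176°, sin 176°) = (45.53, -11.07). A1 meets PU tangentially, so JP is at right angles to PU, so PU runs along (−sin 176°, cos 176°); with |PU| = 11.9, U = (44.70, -22.94). Then |RU| = |U − R| = 50.24.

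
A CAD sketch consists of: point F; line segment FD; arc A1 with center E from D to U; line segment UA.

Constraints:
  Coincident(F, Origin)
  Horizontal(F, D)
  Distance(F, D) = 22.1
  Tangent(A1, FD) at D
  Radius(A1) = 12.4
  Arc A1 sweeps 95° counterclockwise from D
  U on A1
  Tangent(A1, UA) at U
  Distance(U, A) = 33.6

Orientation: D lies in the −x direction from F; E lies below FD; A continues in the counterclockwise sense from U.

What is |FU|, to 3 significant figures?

37.0

F is at the origin; FD is horizontal with |FD| = 22.1 and D on the −x side, so D = (-22.1, 0.00). A1 meets FD tangentially, so ED is at right angles to FD, so E = D + (0, -12.4) = (-22.1, -12.4). On A1, D sits at bearing 90° from E; a 95° counterclockwise sweep puts U at bearing 185°, so U = E + 12.4·(cos 185°, sin 185°) = (-34.5, -13.5). Then |FU| = |U − F| = 37.0.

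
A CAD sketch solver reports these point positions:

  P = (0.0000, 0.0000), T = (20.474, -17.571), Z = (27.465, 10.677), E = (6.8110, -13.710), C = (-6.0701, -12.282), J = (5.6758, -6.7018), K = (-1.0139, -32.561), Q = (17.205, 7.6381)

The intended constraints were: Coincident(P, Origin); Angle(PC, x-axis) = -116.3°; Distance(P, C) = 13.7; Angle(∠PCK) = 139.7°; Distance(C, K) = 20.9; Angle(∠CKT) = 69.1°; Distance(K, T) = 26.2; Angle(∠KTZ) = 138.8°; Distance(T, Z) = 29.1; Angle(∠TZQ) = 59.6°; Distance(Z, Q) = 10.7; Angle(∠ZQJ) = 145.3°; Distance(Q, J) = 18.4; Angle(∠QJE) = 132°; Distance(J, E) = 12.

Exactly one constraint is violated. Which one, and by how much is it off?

Distance(J, E) = 12 — off by 4.90.

P = (0.00, 0.00) ✓; PC at -116.3° ✓; |PC| = 13.70 ✓; ∠PCK = 139.7° ✓; |CK| = 20.90 ✓; ∠CKT = 69.10° ✓; |KT| = 26.20 ✓; ∠KTZ = 138.8° ✓; |TZ| = 29.10 ✓; ∠TZQ = 59.60° ✓; |ZQ| = 10.70 ✓; ∠ZQJ = 145.3° ✓; |QJ| = 18.40 ✓; ∠QJE = 132.0° ✓; |JE| = 7.100 ✗.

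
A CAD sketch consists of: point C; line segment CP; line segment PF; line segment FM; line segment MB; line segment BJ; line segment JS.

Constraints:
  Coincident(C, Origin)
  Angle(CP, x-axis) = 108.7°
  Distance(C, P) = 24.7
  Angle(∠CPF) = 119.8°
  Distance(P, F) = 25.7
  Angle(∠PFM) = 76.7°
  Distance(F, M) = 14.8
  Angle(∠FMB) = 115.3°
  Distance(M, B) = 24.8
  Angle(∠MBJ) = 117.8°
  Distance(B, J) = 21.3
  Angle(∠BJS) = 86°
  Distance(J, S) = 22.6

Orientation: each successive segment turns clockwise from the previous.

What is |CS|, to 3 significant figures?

34.9

∠MBJ = 117.8° gives BJ at 178° from the x-axis; with |BJ| = 21.3, J = (-15.9, 9.60). ∠BJS = 86.0° gives JS at 84.3° from the x-axis; with |JS| = 22.6, S = (-13.6, 32.1). Then |CS| = |S − C| = 34.9.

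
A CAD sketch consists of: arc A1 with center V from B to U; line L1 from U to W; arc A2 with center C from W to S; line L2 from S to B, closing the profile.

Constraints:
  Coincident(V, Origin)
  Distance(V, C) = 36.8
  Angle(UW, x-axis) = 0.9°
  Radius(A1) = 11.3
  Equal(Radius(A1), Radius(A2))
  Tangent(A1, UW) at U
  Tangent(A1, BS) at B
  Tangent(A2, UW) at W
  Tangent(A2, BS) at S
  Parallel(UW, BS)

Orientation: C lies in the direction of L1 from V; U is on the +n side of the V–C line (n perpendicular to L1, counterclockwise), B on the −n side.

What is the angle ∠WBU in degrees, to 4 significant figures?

58.44°

The slot axis is L1's direction at 0.9°, so u = (cos 0.9°, sin 0.9°) = (0.9999, 0.01571) and n = (−sin 0.9°, cos 0.9°) = (-0.01571, 0.9999). V is at the origin and C lies 36.8 along u from V, so C = 36.8·u = (36.80, 0.5780). Tangency of A1 to both parallel lines with radius 11.3 puts U and B at V ± 11.3·n: U = (-0.1775, 11.30), B = (0.1775, -11.30). Equal radii place W and S the same way about C: W = C + 11.3·n = (36.62, 11.88), S = C − 11.3·n = (36.97, -10.72). Then cos ∠WBU = BW·BU / (|BW||BU|), giving 58.44°.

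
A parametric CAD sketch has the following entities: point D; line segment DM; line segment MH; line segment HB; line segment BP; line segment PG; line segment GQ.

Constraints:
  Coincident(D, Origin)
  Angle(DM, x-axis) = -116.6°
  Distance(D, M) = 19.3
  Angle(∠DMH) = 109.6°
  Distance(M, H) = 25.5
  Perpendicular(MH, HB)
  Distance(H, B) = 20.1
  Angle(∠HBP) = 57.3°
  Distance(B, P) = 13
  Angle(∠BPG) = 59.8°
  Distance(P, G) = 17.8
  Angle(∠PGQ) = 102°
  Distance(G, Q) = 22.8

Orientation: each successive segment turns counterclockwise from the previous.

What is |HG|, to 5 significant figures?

6.9823

∠HBP = 57.3° gives BP at 166.50° from the x-axis; with |BP| = 13.0, P = (10.874, -18.715). ∠BPG = 59.8° gives PG at -73.300° from the x-axis; with |PG| = 17.8, G = (15.989, -35.764). Then |HG| = |G − H| = 6.9823.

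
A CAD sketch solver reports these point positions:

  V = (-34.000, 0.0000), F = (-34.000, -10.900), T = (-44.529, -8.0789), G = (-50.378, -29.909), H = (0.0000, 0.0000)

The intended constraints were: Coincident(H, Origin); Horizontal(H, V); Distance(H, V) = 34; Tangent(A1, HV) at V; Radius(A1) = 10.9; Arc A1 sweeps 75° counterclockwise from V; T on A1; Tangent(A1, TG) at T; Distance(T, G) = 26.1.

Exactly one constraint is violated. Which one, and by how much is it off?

Distance(T, G) = 26.1 — off by 3.50.

H = (0.00, 0.00) ✓; H.y = 0.00, V.y = 0.00 ✓; |HV| = 34.00 ✓; ∠(FV, VH) = 90.00° ✓; |FV| = 10.90 ✓; bearing(F→T) − bearing(F→V) = 75.00° ✓; |FT| = 10.90 ✓; ∠(FT, TG) = 90.00° ✓; |TG| = 22.60 ✗.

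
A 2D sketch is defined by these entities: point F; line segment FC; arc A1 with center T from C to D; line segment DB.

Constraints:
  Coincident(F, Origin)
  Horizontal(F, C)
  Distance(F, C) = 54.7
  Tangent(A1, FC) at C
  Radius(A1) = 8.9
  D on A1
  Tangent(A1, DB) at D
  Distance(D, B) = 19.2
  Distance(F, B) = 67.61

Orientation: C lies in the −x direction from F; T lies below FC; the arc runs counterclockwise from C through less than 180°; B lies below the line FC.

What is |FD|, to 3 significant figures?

64.3

Checks: |FC| = 54.70 ✓; |TD| = 8.900 ✓; ∠(TD, DB) = 90.00° ✓; |DB| = 19.20 ✓; |FB| = 67.61 ✓.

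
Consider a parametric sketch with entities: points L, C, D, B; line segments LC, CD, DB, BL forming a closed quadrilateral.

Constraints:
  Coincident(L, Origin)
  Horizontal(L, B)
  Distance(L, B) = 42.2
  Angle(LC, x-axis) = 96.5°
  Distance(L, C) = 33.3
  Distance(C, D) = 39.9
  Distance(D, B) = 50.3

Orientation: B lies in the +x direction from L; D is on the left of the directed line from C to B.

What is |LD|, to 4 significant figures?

59.20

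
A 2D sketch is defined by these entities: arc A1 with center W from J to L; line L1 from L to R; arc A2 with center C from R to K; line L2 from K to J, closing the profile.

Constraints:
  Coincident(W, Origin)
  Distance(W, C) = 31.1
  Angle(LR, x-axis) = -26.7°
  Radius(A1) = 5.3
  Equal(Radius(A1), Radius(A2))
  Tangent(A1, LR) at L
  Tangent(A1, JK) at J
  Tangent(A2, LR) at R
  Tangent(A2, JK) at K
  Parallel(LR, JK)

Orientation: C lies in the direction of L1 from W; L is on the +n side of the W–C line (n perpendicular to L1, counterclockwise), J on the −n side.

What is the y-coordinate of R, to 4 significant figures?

-9.239

The slot axis is L1's direction at -26.7°, so u = (cos -26.7°, sin -26.7°) = (0.8934, -0.4493) and n = (−sin -26.7°, cos -26.7°) = (0.4493, 0.8934). W is at the origin and C lies 31.1 along u from W, so C = 31.1·u = (27.78, -13.97). Tangency of A1 to both parallel lines with radius 5.3 puts L and J at W ± 5.3·n: L = (2.381, 4.735), J = (-2.381, -4.735). Equal radii place R and K the same way about C: R = C + 5.3·n = (30.17, -9.239), K = C − 5.3·n = (25.40, -18.71). So R.y = -9.239.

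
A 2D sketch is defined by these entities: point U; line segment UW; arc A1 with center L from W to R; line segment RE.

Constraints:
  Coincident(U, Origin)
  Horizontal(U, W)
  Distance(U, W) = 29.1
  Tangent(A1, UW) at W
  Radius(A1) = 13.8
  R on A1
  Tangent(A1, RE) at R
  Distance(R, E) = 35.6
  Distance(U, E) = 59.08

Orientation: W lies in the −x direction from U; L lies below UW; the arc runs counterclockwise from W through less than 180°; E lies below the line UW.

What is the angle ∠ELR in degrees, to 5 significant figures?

68.812°

U is at the origin; UW is horizontal with |UW| = 29.1 and W on the −x side, so W = (-29.100, 0.0000). A1 meets UW tangentially, so LW is at right angles to UW, so L = W + (0, -13.8) = (-29.100, -13.800). Since LR ⟂ RE (tangency), |LE| = √(13.8² + 35.6²) = 38.181 regardless of where R sits on A1. So E lies on both circle(U, 59.08) and circle(L, 38.181); the below-UW intersection is E = (-28.103, -51.968). R is the foot of the tangent from E: R = (-41.832, -19.122).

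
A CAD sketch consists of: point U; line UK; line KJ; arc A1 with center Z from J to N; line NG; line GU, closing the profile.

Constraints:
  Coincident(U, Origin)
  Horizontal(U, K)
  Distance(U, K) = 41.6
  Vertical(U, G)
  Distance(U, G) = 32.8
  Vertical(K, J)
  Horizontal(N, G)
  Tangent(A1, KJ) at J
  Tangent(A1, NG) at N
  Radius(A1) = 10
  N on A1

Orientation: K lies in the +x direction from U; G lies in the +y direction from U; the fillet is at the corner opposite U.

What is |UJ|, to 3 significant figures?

47.4

The virtual corner opposite U is at (41.6, 32.8). The tangent condition forces ZJ to be normal to KJ and since A1 is tangent to NG there, ZN ⟂ NG, with radius 10.0, so the center Z sits 10.0 in from both sides at Z = (31.6, 22.8). That places the tangent points at J = (41.6, 22.8) on KJ and N = (31.6, 32.8) on NG. Then |UJ| = |J − U| = 47.4.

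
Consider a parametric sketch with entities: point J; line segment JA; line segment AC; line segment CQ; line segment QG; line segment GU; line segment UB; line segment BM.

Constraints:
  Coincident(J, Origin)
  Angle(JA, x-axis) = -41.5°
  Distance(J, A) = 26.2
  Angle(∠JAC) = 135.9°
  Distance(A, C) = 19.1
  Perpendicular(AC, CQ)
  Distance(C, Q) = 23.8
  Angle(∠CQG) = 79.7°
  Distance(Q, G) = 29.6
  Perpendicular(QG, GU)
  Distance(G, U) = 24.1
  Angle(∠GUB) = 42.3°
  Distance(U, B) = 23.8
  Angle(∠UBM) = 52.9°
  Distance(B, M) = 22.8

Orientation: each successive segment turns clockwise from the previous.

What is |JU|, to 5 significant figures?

26.850

J is at the origin; JA runs at -41.5° with length 26.2, so A = (19.623, -17.361). ∠JAC = 135.9° gives AC at -85.600° from the x-axis; with |AC| = 19.1, C = (21.088, -36.404). AC ⟂ CQ, so CQ runs at -175.60°; with |CQ| = 23.8, Q = (-2.6419, -38.230). ∠CQG = 79.7° gives QG at 84.100° from the x-axis; with |QG| = 29.6, G = (0.40078, -8.7871). QG ⟂ GU, so GU runs at -5.9000°; with |GU| = 24.1, U = (24.373, -11.264). Then |JU| = |U − J| = 26.850.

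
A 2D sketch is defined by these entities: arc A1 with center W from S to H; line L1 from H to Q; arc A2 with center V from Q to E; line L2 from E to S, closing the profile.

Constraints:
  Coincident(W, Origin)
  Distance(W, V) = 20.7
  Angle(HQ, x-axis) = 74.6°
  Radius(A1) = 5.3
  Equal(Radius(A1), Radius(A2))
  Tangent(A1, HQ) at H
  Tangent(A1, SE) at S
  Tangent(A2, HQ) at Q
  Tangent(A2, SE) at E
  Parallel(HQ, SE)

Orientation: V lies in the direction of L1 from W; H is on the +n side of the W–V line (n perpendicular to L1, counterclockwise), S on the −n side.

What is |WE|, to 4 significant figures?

21.37

The slot axis is L1's direction at 74.6°, so u = (cos 74.6°, sin 74.6°) = (0.2656, 0.9641) and n = (−sin 74.6°, cos 74.6°) = (-0.9641, 0.2656). W is at the origin and V lies 20.7 along u from W, so V = 20.7·u = (5.497, 19.96). Tangency of A1 to both parallel lines with radius 5.3 puts H and S at W ± 5.3·n: H = (-5.110, 1.407), S = (5.110, -1.407). Equal radii place Q and E the same way about V: Q = V + 5.3·n = (0.3873, 21.36), E = V − 5.3·n = (10.61, 18.55). Then |WE| = |E − W| = 21.37.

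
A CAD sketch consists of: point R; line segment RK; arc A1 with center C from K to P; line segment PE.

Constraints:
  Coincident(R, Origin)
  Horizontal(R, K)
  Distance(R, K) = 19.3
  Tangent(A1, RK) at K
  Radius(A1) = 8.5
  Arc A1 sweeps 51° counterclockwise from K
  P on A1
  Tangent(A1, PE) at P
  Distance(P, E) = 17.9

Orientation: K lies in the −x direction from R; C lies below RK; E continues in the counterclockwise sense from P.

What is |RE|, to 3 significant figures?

40.9

R is at the origin; R and K share the same y with |RK| = 19.3 and K on the −x side, so K = (-19.3, 0.00). The tangent condition forces CK to be normal to RK, so C = K + (0, -8.5) = (-19.3, -8.50). On A1, K sits at bearing 90° from C; a 51° counterclockwise sweep puts P at bearing 141°, so P = C + 8.5·(cos 141°, sin 141°) = (-25.9, -3.15). A1 meets PE tangentially, so CP is at right angles to PE, so PE runs along (−sin 141°, cos 141°); with |PE| = 17.9, E = (-37.2, -17.1). Then |RE| = |E − R| = 40.9.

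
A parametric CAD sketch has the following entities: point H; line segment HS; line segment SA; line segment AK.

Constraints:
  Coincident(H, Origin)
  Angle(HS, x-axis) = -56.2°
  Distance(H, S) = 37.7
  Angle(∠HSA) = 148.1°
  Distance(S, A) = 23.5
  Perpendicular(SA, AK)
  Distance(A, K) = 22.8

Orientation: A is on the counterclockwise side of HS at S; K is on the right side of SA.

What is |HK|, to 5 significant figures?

70.044

∠HSA = 148.1°, so SA runs at -56.2° + (180° − 148.1°) = -24.300° from the x-axis; with |SA| = 23.5, A = S + 23.5·(cos -24.300°, sin -24.300°) = (42.390, -40.999). SA ⟂ AK; with |AK| = 22.8 on the right of SA, K = A + 22.8·(-0.41151, -0.91140) = (33.008, -61.779). Then |HK| = |K − H| = 70.044.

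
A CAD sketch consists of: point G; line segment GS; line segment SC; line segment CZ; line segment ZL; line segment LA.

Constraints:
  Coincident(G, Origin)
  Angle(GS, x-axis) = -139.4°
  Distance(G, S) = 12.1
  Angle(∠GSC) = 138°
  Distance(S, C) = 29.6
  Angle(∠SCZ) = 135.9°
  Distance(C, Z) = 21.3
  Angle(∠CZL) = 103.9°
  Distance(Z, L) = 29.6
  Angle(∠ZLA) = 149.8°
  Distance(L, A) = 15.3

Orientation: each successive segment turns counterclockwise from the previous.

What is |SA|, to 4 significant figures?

50.79

G is at the origin; GS runs at -139.4° with length 12.1, so S = (-9.187, -7.874). ∠GSC = 138.0° gives SC at -97.40° from the x-axis; with |SC| = 29.6, C = (-13.00, -37.23). ∠SCZ = 135.9° gives CZ at -53.30° from the x-axis; with |CZ| = 21.3, Z = (-0.2701, -54.31). ∠CZL = 103.9° gives ZL at 22.80° from the x-axis; with |ZL| = 29.6, L = (27.02, -42.84). ∠ZLA = 149.8° gives LA at 53.00° from the x-axis; with |LA| = 15.3, A = (36.22, -30.62). Then |SA| = |A − S| = 50.79.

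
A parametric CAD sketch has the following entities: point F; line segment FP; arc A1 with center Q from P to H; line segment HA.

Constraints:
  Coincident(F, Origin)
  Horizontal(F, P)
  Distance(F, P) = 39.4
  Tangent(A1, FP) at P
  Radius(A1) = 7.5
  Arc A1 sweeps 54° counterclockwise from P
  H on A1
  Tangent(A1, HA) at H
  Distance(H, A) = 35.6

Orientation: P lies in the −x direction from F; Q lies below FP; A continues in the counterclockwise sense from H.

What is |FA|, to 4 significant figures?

73.66

F is at the origin; F and P share the same y with |FP| = 39.4 and P on the −x side, so P = (-39.40, 0.000). The tangent condition forces QP to be normal to FP, so Q = P + (0, -7.5) = (-39.40, -7.500). On A1, P sits at bearing 90° from Q; a 54° counterclockwise sweep puts H at bearing 144°, so H = Q + 7.5·(cos 144°, sin 144°) = (-45.47, -3.092). The tangent condition forces QH to be normal to HA, so HA runs along (−sin 144°, cos 144°); with |HA| = 35.6, A = (-66.39, -31.89). Then |FA| = |A − F| = 73.66.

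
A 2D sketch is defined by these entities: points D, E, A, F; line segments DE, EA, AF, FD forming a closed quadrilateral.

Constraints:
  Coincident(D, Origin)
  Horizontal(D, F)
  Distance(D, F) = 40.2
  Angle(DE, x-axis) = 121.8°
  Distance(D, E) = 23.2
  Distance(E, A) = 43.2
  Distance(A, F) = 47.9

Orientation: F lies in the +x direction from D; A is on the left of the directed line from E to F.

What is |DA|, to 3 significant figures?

50.3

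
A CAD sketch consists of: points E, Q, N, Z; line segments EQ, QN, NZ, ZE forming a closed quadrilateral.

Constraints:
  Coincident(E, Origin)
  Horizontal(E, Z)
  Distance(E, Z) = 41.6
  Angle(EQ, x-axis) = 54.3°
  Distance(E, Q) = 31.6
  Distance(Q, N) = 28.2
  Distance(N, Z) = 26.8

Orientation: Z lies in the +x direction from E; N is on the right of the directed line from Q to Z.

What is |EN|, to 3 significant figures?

15.1

Checks: |QN| = 28.20 ✓; |NZ| = 26.80 ✓.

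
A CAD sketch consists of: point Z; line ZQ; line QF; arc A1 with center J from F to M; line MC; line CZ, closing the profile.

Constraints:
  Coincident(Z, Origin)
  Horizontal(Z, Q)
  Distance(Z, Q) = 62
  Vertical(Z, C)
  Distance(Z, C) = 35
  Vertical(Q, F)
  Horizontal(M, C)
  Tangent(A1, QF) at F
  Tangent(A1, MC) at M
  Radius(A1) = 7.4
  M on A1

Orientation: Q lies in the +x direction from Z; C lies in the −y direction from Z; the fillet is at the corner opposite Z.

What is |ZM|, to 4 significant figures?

64.85

Z is at the origin; Z and Q share the same y with |ZQ| = 62.0 and Q on the +x side, so Q = (62.00, 0.000). ZC is vertical with |ZC| = 35.0 and C on the −y side, so C = (0.000, -35.00). The virtual corner opposite Z is at (62.00, -35.00). Since A1 is tangent to QF there, JF ⟂ QF and since A1 is tangent to MC there, JM ⟂ MC, with radius 7.4, so the center J sits 7.4 in from both sides at J = (54.60, -27.60). That places the tangent points at F = (62.00, -27.60) on QF and M = (54.60, -35.00) on MC. Then |ZM| = |M − Z| = 64.85.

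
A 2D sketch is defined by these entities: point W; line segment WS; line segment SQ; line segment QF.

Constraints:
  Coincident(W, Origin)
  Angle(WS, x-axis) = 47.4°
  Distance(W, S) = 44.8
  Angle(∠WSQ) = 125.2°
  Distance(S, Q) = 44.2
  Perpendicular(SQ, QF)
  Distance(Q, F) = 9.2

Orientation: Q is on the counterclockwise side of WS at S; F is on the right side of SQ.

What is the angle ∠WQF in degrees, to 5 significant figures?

117.60°

W is at the origin; WS runs at 47.4° with length 44.8, so S = 44.8·(cos 47.4°, sin 47.4°) = (30.324, 32.977). ∠WSQ = 125.2°, so SQ runs at 47.4° + (180° − 125.2°) = 102.20° from the x-axis; with |SQ| = 44.2, Q = S + 44.2·(cos 102.20°, sin 102.20°) = (20.983, 76.179). SQ is perpendicular to QF; with |QF| = 9.2 on the right of SQ, F = Q + 9.2·(0.97742, 0.21132) = (29.976, 78.123). Then cos ∠WQF = QW·QF / (|QW||QF|), giving 117.60°.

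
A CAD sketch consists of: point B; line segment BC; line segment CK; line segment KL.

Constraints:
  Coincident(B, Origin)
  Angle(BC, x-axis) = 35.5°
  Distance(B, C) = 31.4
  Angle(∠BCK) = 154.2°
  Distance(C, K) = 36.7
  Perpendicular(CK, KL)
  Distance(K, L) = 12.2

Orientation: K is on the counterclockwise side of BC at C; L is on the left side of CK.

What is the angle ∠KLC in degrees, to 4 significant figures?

71.61°

B is at the origin; BC runs at 35.5° with length 31.4, so C = 31.4·(cos 35.5°, sin 35.5°) = (25.56, 18.23). ∠BCK = 154.2°, so CK runs at 35.5° + (180° − 154.2°) = 61.30° from the x-axis; with |CK| = 36.7, K = C + 36.7·(cos 61.30°, sin 61.30°) = (43.19, 50.43). CK is perpendicular to KL; with |KL| = 12.2 on the left of CK, L = K + 12.2·(-0.8771, 0.4802) = (32.49, 56.28). Then cos ∠KLC = LK·LC / (|LK||LC|), giving 71.61°.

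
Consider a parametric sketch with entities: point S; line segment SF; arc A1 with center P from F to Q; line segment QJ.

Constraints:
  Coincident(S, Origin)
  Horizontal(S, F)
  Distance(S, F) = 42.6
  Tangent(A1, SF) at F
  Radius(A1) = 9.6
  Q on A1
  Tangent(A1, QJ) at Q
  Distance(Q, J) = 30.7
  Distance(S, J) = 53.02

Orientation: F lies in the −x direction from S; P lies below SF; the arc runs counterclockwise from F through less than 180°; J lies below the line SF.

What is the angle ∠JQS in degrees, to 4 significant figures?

73.54°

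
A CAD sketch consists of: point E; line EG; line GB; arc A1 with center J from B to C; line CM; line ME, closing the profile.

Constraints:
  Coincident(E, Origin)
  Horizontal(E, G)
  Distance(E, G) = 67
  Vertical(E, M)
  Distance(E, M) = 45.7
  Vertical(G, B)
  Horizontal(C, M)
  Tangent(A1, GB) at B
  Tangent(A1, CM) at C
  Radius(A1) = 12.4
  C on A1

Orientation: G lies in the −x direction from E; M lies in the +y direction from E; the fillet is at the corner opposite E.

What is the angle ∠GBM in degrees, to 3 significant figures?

100°

E is at the origin; E and G share the same y with |EG| = 67.0 and G on the −x side, so G = (-67.0, 0.00). EM is vertical with |EM| = 45.7 and M on the +y side, so M = (0.00, 45.7). The virtual corner opposite E is at (-67.0, 45.7). Since A1 is tangent to GB there, JB ⟂ GB and since A1 is tangent to CM there, JC ⟂ CM, with radius 12.4, so the center J sits 12.4 in from both sides at J = (-54.6, 33.3). That places the tangent points at B = (-67.0, 33.3) on GB and C = (-54.6, 45.7) on CM. Then cos ∠GBM = BG·BM / (|BG||BM|), giving 100°.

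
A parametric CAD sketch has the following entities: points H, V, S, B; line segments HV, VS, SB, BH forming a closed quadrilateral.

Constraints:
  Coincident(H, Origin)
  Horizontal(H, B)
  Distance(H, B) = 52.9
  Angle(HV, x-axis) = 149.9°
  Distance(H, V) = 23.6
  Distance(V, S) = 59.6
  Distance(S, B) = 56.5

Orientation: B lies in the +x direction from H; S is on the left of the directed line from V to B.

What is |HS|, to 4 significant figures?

55.83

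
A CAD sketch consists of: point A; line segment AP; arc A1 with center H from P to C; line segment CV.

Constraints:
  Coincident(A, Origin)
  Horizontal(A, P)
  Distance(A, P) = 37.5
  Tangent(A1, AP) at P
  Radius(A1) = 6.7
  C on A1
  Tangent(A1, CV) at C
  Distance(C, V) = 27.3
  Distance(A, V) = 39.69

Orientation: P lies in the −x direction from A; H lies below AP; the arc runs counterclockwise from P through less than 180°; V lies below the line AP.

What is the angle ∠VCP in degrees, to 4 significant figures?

114.0°

A is at the origin; A and P share the same y with |AP| = 37.5 and P on the −x side, so P = (-37.50, 0.000). Tangency of A1 to AP means the radius HP is perpendicular to AP, so H = P + (0, -6.7) = (-37.50, -6.700). Since HC ⟂ CV (tangency), |HV| = √(6.7² + 27.3²) = 28.11 regardless of where C sits on A1. So V lies on both circle(A, 39.69) and circle(H, 28.11); the below-AP intersection is V = (-24.20, -31.46). C is the foot of the tangent from V: C = (-42.48, -11.19).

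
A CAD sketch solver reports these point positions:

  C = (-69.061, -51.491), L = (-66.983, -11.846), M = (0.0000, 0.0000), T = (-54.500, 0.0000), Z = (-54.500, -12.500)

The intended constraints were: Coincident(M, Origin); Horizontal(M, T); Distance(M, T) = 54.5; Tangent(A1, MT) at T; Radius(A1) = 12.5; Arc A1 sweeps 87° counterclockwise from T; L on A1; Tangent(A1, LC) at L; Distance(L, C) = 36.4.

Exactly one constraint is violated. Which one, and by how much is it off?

Distance(L, C) = 36.4 — off by 3.30.

M = (0.00, 0.00) ✓; M.y = 0.00, T.y = 0.00 ✓; |MT| = 54.50 ✓; ∠(ZT, TM) = 90.00° ✓; |ZT| = 12.50 ✓; bearing(Z→L) − bearing(Z→T) = 87.00° ✓; |ZL| = 12.50 ✓; ∠(ZL, LC) = 90.00° ✓; |LC| = 39.70 ✗.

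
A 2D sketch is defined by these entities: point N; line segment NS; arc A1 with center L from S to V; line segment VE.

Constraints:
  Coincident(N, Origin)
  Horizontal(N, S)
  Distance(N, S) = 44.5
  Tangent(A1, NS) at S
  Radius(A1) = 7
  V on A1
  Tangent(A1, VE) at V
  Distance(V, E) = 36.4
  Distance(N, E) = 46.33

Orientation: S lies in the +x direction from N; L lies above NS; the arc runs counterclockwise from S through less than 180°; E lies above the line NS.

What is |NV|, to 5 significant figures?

51.061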